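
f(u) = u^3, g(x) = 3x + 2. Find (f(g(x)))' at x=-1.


Using the chain rule: (f(g(x)))' = f'(g(x)) * g'(x)
First, find g(-1):
g(-1) = 3 * (-1) + 2 = -1
Next, f'(u) = 3u^2
And g'(x) = 3
So f'(g(-1)) * g'(-1)
= 3 * (-1)^2 * 3
= 3 * 1 * 3
= 9

9


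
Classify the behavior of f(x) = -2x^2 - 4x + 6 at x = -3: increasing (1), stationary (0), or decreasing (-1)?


Compute f'(x) to determine behavior:
f'(x) = -4x - 4
f'(-3) = -4 * (-3) - 4
= 12 - 4
= 8
Since f'(-3) > 0, the function is increasing (1)

1


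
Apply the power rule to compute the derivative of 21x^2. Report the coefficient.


We apply the power rule: d/dx [ax^n] = a*n * x^(n-1)
d/dx [21x^2]
= 21 * 2 * x^(2-1)
= 42x
The coefficient is 42

42


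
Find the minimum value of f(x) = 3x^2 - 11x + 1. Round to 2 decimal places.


For a quadratic f(x) = ax^2 + bx + c with a > 0, the minimum is at the vertex.
Vertex x-coordinate: x = -b/(2a)
x = -(-11) / (2 * 3)
x = 11/6
Substitute back to find the minimum value:
f(11/6) = 3 * (11/6)^2 - 11 * (11/6) + 1
= 121/12 - 121/6 + 1
= -109/12 ≈ -9.08

-9.08


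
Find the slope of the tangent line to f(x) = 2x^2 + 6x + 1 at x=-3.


The slope of the tangent line equals f'(x) at the point.
f(x) = 2x^2 + 6x + 1
f'(x) = 4x + 6
At x = -3:
f'(-3) = 4 * (-3) + 6
= -12 + 6
= -6

-6


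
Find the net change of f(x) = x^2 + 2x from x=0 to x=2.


Net change = f(b) - f(a)
f(x) = x^2 + 2x
Compute f(2):
f(2) = 1 * 2^2 + 2 * 2 + 0
= 4 + 4 + 0
= 8
Compute f(0):
f(0) = 1 * 0^2 + 2 * 0 + 0
= 0 + 0 + 0
= 0
Net change = 8 - 0 = 8

8


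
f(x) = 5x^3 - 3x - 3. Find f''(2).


First derivative:
f'(x) = 15x^2 - 3
Second derivative:
f''(x) = 30x
Substitute x = 2:
f''(2) = 30 * 2 + 0
= 60 + 0
= 60

60


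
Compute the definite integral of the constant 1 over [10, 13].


The integral of a constant k over [a, b] equals k * (b - a).
integral from 10 to 13 of 1 dx
= 1 * (13 - 10)
= 1 * 3
= 3

3


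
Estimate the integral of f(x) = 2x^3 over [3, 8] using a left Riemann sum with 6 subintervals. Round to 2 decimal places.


Left Riemann sum uses left endpoints of each subinterval.
Interval: [3, 8], n = 6
dx = (8 - 3) / 6 = 5/6
Left endpoints: [3, 23/6, 14/3, 11/2, 19/3, 43/6]
f values: [54, 12167/108, 5488/27, 1331/4, 13718/27, 79507/108]
Sum = dx * (sum of f values)
= 5/6 * 23363/12
= 116815/72 ≈ 1622.43

1622.43


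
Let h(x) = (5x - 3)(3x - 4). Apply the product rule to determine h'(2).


Let u(x) = 5x - 3 and v(x) = 3x - 4
u'(x) = 5
v'(x) = 3
Product rule: h'(x) = u'(x)*v(x) + u(x)*v'(x)
= 5 * (3x - 4) + (5x - 3) * 3
At x = 2:
u(2) = 5 * 2 - 3 = 7
v(2) = 3 * 2 - 4 = 2
h'(2) = 5 * 2 + 7 * 3
= 10 + 21
= 31

31


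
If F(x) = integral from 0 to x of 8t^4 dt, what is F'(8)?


By the Fundamental Theorem of Calculus (Part 1):
If F(x) = integral from 0 to x of f(t) dt, then F'(x) = f(x)
Here f(t) = 8t^4
So F'(x) = 8x^4
Evaluate at x = 8:
F'(8) = 8 * 8^4
= 8 * 4096
= 32768

32768


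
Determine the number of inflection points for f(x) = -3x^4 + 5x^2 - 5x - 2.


Inflection points occur where f''(x) = 0 and concavity changes.
f(x) = -3x^4 + 5x^2 - 5x - 2
f'(x) = -12x^3 + 10x - 5
f''(x) = -36x^2 + 10
This is a quadratic in x. Use the discriminant to count real roots.
Discriminant = (0)^2 - 4 * (-36) * 10
= 0 - (-1440)
= 1440
Since discriminant > 0, f''(x) = 0 has 2 distinct real solutions.
A quadratic with two distinct real roots changes sign at each root, so concavity changes at both.
Number of inflection points: 2

2


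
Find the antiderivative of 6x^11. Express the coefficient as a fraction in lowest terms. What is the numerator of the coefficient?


Apply the power rule for integration:
integral of ax^n dx = a/(n+1) * x^(n+1) + C
integral of 6x^11 dx
= 6/12 * x^12 + C
= 1/2 * x^12 + C
The coefficient in lowest terms is 1/2, and its numerator is 1

1


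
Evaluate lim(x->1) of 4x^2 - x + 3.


Since polynomials are continuous, we use direct substitution.
lim(x->1) of 4x^2 - x + 3
= 4 * 1^2 - 1 * 1 + 3
= 4 - 1 + 3
= 6

6


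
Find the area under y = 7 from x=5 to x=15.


The area under a constant function y = 7 is a rectangle.
Width = 15 - 5 = 10
Height = 7
Area = width * height
= 10 * 7
= 70

70


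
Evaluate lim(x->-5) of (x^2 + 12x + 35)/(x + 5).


Direct substitution gives 0/0, so we factor the numerator.
Factor: (x^2 + 12x + 35) = (x + 5)(x + 7)
Cancel the common factor (x + 5):
(x^2 + 12x + 35)/(x + 5) = (x + 7)
Now substitute x = -5:
= (-5) - (-7) = 2

2


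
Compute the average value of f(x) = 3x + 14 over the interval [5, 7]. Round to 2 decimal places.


Average value = 1/(b-a) * integral from a to b of f(x) dx
First compute the integral of 3x + 14:
F(x) = (3/2)x^2 + 14x
F(7) = 3/2 * 49 + 14 * 7 = 343/2
F(5) = 3/2 * 25 + 14 * 5 = 215/2
Integral = 343/2 - 215/2 = 64
Average = 64 / (7 - 5) = 64 / 2
= 32 = 32.00

32.00


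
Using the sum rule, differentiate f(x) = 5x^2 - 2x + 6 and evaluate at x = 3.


Differentiate term by term using power and sum rules:
f(x) = 5x^2 - 2x + 6
f'(x) = 10x - 2
Substitute x = 3:
f'(3) = 10 * 3 - 2
= 30 - 2
= 28

28


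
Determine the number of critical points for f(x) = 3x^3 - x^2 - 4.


Find where f'(x) = 0:
f(x) = 3x^3 - x^2 - 4
f'(x) = 9x^2 - 2x
This is a quadratic in x. Use the discriminant to count real roots.
Discriminant = (-2)^2 - 4 * 9 * 0
= 4 - 0
= 4
Since discriminant > 0, f'(x) = 0 has 2 real solutions.
Number of critical points: 2

2


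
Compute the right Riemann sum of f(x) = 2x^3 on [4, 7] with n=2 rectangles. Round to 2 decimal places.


Right Riemann sum uses right endpoints of each subinterval.
Interval: [4, 7], n = 2
dx = (7 - 4) / 2 = 3/2
Right endpoints: [11/2, 7]
f values: [1331/4, 686]
Sum = dx * (sum of f values)
= 3/2 * 4075/4
= 12225/8 ≈ 1528.13

1528.13


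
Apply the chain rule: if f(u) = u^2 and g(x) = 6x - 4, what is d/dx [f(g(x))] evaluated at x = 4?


Using the chain rule: (f(g(x)))' = f'(g(x)) * g'(x)
First, find g(4):
g(4) = 6 * 4 - 4 = 20
Next, f'(u) = 2u
And g'(x) = 6
So f'(g(4)) * g'(4)
= 2 * 20 * 6
= 240

240


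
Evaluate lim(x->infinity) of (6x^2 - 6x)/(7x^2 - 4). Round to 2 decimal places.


For limits at infinity with equal-degree polynomials,
we compare leading coefficients.
Numerator leading term: 6x^2
Denominator leading term: 7x^2
Divide both by x^2:
lim = (6 - 6/x) / (7 - 4/x^2)
As x -> infinity, the 1/x and 1/x^2 terms vanish:
= 6/7 ≈ 0.86

0.86


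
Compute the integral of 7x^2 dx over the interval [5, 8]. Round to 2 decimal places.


Find the antiderivative of 7x^2:
F(x) = 7/3 * x^3
Apply the Fundamental Theorem of Calculus:
F(8) - F(5)
= 7/3 * 8^3 - 7/3 * 5^3
= 7/3 * (512 - 125)
= 7/3 * 387
= 903 = 903.00

903.00


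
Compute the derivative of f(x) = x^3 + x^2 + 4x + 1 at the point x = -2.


Differentiate f(x) = x^3 + x^2 + 4x + 1 term by term:
f'(x) = 3x^2 + 2x + 4
Substitute x = -2:
f'(-2) = 3 * (-2)^2 + 2 * (-2) + 4
= 12 - 4 + 4
= 12

12


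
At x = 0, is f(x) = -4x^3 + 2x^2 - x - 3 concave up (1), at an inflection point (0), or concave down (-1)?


Concavity is determined by the sign of f''(x).
f(x) = -4x^3 + 2x^2 - x - 3
f'(x) = -12x^2 + 4x - 1
f''(x) = -24x + 4
f''(0) = -24 * 0 + 4
= 0 + 4
= 4
Since f''(0) > 0, the function is concave up (1)

1


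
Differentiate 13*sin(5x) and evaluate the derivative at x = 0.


Apply the chain rule to differentiate 13*sin(5x):
d/dx [13*sin(5x)]
= 13 * cos(5x) * d/dx(5x)
= 13 * 5 * cos(5x)
= 65 * cos(5x)
Evaluate at x = 0:
= 65 * cos(0)
= 65 * 1
= 65

65


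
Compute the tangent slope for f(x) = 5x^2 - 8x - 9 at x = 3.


The slope of the tangent line equals f'(x) at the point.
f(x) = 5x^2 - 8x - 9
f'(x) = 10x - 8
At x = 3:
f'(3) = 10 * 3 - 8
= 30 - 8
= 22

22


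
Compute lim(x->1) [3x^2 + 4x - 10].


Since polynomials are continuous, we use direct substitution.
lim(x->1) of 3x^2 + 4x - 10
= 3 * 1^2 + 4 * 1 - 10
= 3 + 4 - 10
= -3

-3


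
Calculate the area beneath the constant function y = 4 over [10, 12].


The area under a constant function y = 4 is a rectangle.
Width = 12 - 10 = 2
Height = 4
Area = width * height
= 2 * 4
= 8

8


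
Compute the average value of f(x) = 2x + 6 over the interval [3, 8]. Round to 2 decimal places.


Average value = 1/(b-a) * integral from a to b of f(x) dx
First compute the integral of 2x + 6:
F(x) = x^2 + 6x
F(8) = 1 * 64 + 6 * 8 = 112
F(3) = 1 * 9 + 6 * 3 = 27
Integral = 112 - 27 = 85
Average = 85 / (8 - 3) = 85 / 5
= 17 = 17.00

17.00


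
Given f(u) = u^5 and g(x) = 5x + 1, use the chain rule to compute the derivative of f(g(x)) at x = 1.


Using the chain rule: (f(g(x)))' = f'(g(x)) * g'(x)
First, find g(1):
g(1) = 5 * 1 + 1 = 6
Next, f'(u) = 5u^4
And g'(x) = 5
So f'(g(1)) * g'(1)
= 5 * 6^4 * 5
= 5 * 1296 * 5
= 32400

32400


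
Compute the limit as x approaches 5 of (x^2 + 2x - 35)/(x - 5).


Direct substitution gives 0/0, so we factor the numerator.
Factor: (x^2 + 2x - 35) = (x - 5)(x + 7)
Cancel the common factor (x - 5):
(x^2 + 2x - 35)/(x - 5) = (x + 7)
Now substitute x = 5:
= (5) - (-7) = 12

12


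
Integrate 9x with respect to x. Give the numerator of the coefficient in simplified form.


Apply the power rule for integration:
integral of ax^n dx = a/(n+1) * x^(n+1) + C
integral of 9x dx
= 9/2 * x^2 + C
The coefficient in lowest terms is 9/2, and its numerator is 9

9


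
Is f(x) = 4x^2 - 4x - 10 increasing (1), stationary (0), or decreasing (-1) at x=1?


Compute f'(x) to determine behavior:
f'(x) = 8x - 4
f'(1) = 8 * 1 - 4
= 8 - 4
= 4
Since f'(1) > 0, the function is increasing (1)

1


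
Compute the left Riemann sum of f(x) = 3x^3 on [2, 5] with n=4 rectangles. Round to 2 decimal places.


Left Riemann sum uses left endpoints of each subinterval.
Interval: [2, 5], n = 4
dx = (5 - 2) / 4 = 3/4
Left endpoints: [2, 11/4, 7/2, 17/4]
f values: [24, 3993/64, 1029/8, 14739/64]
Sum = dx * (sum of f values)
= 3/4 * 7125/16
= 21375/64 ≈ 333.98

333.98


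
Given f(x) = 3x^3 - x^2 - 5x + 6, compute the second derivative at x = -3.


First derivative:
f'(x) = 9x^2 - 2x - 5
Second derivative:
f''(x) = 18x - 2
Substitute x = -3:
f''(-3) = 18 * (-3) - 2
= -54 - 2
= -56

-56


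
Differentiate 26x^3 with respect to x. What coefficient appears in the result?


We apply the power rule: d/dx [ax^n] = a*n * x^(n-1)
d/dx [26x^3]
= 26 * 3 * x^(3-1)
= 78x^2
The coefficient is 78

78


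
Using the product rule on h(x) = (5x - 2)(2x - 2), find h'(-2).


Let u(x) = 5x - 2 and v(x) = 2x - 2
u'(x) = 5
v'(x) = 2
Product rule: h'(x) = u'(x)*v(x) + u(x)*v'(x)
= 5 * (2x - 2) + (5x - 2) * 2
At x = -2:
u(-2) = 5 * (-2) - 2 = -12
v(-2) = 2 * (-2) - 2 = -6
h'(-2) = 5 * (-6) + (-12) * 2
= -30 - 24
= -54

-54


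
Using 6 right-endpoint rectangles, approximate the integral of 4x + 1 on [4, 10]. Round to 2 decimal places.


Right Riemann sum uses right endpoints of each subinterval.
Interval: [4, 10], n = 6
dx = (10 - 4) / 6 = 1
Right endpoints: [5, 6, 7, 8, 9, 10]
f values: [21, 25, 29, 33, 37, 41]
Sum = dx * (sum of f values)
= 1 * 186
= 186 = 186.00

186.00


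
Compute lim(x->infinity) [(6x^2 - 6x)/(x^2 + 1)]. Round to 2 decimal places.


For limits at infinity with equal-degree polynomials,
we compare leading coefficients.
Numerator leading term: 6x^2
Denominator leading term: x^2
Divide both by x^2:
lim = (6 - 6/x) / (1 + 1/x^2)
As x -> infinity, the 1/x and 1/x^2 terms vanish:
= 6/1 = 6 = 6.00

6.00


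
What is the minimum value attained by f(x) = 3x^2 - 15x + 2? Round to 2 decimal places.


For a quadratic f(x) = ax^2 + bx + c with a > 0, the minimum is at the vertex.
Vertex x-coordinate: x = -b/(2a)
x = -(-15) / (2 * 3)
x = 15/6 = 5/2
Substitute back to find the minimum value:
f(5/2) = 3 * (5/2)^2 - 15 * (5/2) + 2
= 75/4 - 75/2 + 2
= -67/4 = -16.75

-16.75


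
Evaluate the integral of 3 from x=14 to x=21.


The integral of a constant k over [a, b] equals k * (b - a).
integral from 14 to 21 of 3 dx
= 3 * (21 - 14)
= 3 * 7
= 21

21


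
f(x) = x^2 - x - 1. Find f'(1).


Differentiate term by term using power and sum rules:
f(x) = x^2 - x - 1
f'(x) = 2x - 1
Substitute x = 1:
f'(1) = 2 * 1 - 1
= 2 - 1
= 1

1


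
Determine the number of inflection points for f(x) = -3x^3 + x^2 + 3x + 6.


Inflection points occur where f''(x) = 0 and concavity changes.
f(x) = -3x^3 + x^2 + 3x + 6
f'(x) = -9x^2 + 2x + 3
f''(x) = -18x + 2
Set f''(x) = 0:
-18x + 2 = 0
x = -2 / (-18) = 1/9
Since f''(x) is linear (degree 1), it changes sign at this point.
Therefore there is exactly 1 inflection point.

1


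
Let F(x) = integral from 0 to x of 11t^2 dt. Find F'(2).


By the Fundamental Theorem of Calculus (Part 1):
If F(x) = integral from 0 to x of f(t) dt, then F'(x) = f(x)
Here f(t) = 11t^2
So F'(x) = 11x^2
Evaluate at x = 2:
F'(2) = 11 * 2^2
= 11 * 4
= 44

44


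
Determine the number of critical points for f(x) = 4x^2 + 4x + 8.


Find where f'(x) = 0:
f'(x) = 8x + 4
Set f'(x) = 0:
8x + 4 = 0
x = -4 / 8 = -1/2
This is a linear equation in x, so there is exactly one solution.
Number of critical points: 1

1


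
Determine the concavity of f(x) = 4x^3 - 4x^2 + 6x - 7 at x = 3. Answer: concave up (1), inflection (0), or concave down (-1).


Concavity is determined by the sign of f''(x).
f(x) = 4x^3 - 4x^2 + 6x - 7
f'(x) = 12x^2 - 8x + 6
f''(x) = 24x - 8
f''(3) = 24 * 3 - 8
= 72 - 8
= 64
Since f''(3) > 0, the function is concave up (1)

1


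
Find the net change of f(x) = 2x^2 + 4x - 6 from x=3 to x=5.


Net change = f(b) - f(a)
f(x) = 2x^2 + 4x - 6
Compute f(5):
f(5) = 2 * 5^2 + 4 * 5 - 6
= 50 + 20 - 6
= 64
Compute f(3):
f(3) = 2 * 3^2 + 4 * 3 - 6
= 18 + 12 - 6
= 24
Net change = 64 - 24 = 40

40


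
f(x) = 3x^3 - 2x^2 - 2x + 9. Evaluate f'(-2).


Differentiate f(x) = 3x^3 - 2x^2 - 2x + 9 term by term:
f'(x) = 9x^2 - 4x - 2
Substitute x = -2:
f'(-2) = 9 * (-2)^2 - 4 * (-2) - 2
= 36 + 8 - 2
= 42

42


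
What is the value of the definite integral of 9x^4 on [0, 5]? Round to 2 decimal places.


Find the antiderivative of 9x^4:
F(x) = 9/5 * x^5
Apply the Fundamental Theorem of Calculus:
F(5) - F(0)
= 9/5 * 5^5 - 9/5 * 0^5
= 9/5 * (3125 - 0)
= 9/5 * 3125
= 5625 = 5625.00

5625.00


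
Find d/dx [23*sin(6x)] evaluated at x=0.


Apply the chain rule to differentiate 23*sin(6x):
d/dx [23*sin(6x)]
= 23 * cos(6x) * d/dx(6x)
= 23 * 6 * cos(6x)
= 138 * cos(6x)
Evaluate at x = 0:
= 138 * cos(0)
= 138 * 1
= 138

138


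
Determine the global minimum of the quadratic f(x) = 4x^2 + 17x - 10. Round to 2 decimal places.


For a quadratic f(x) = ax^2 + bx + c with a > 0, the minimum is at the vertex.
Vertex x-coordinate: x = -b/(2a)
x = -(17) / (2 * 4)
x = -17/8
Substitute back to find the minimum value:
f(-17/8) = 4 * (-17/8)^2 + 17 * (-17/8) - 10
= 289/16 - 289/8 - 10
= -449/16 ≈ -28.06

-28.06


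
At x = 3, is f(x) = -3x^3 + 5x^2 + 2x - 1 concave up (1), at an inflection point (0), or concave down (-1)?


Concavity is determined by the sign of f''(x).
f(x) = -3x^3 + 5x^2 + 2x - 1
f'(x) = -9x^2 + 10x + 2
f''(x) = -18x + 10
f''(3) = -18 * 3 + 10
= -54 + 10
= -44
Since f''(3) < 0, the function is concave down (-1)

-1


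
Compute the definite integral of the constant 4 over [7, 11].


The integral of a constant k over [a, b] equals k * (b - a).
integral from 7 to 11 of 4 dx
= 4 * (11 - 7)
= 4 * 4
= 16

16


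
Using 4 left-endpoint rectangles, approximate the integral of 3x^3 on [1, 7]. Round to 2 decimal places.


Left Riemann sum uses left endpoints of each subinterval.
Interval: [1, 7], n = 4
dx = (7 - 1) / 4 = 3/2
Left endpoints: [1, 5/2, 4, 11/2]
f values: [3, 375/8, 192, 3993/8]
Sum = dx * (sum of f values)
= 3/2 * 741
= 2223/2 = 1111.50

1111.50


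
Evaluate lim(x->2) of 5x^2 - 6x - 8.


Since polynomials are continuous, we use direct substitution.
lim(x->2) of 5x^2 - 6x - 8
= 5 * 2^2 - 6 * 2 - 8
= 20 - 12 - 8
= 0

0


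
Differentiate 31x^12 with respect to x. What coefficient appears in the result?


We apply the power rule: d/dx [ax^n] = a*n * x^(n-1)
d/dx [31x^12]
= 31 * 12 * x^(12-1)
= 372x^11
The coefficient is 372

372


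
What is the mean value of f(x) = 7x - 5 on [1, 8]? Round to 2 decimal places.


Average value = 1/(b-a) * integral from a to b of f(x) dx
First compute the integral of 7x - 5:
F(x) = (7/2)x^2 - 5x
F(8) = 7/2 * 64 - 5 * 8 = 184
F(1) = 7/2 * 1 - 5 * 1 = -3/2
Integral = 184 - (-3/2) = 371/2
Average = (371/2) / (8 - 1) = (371/2) / 7
= 53/2 = 26.50

26.50


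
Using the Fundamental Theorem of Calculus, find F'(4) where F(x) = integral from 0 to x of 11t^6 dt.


By the Fundamental Theorem of Calculus (Part 1):
If F(x) = integral from 0 to x of f(t) dt, then F'(x) = f(x)
Here f(t) = 11t^6
So F'(x) = 11x^6
Evaluate at x = 4:
F'(4) = 11 * 4^6
= 11 * 4096
= 45056

45056


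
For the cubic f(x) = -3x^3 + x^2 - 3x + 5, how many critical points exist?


Find where f'(x) = 0:
f(x) = -3x^3 + x^2 - 3x + 5
f'(x) = -9x^2 + 2x - 3
This is a quadratic in x. Use the discriminant to count real roots.
Discriminant = (2)^2 - 4 * (-9) * (-3)
= 4 - 108
= -104
Since discriminant < 0, f'(x) = 0 has no real solutions.
Number of critical points: 0

0


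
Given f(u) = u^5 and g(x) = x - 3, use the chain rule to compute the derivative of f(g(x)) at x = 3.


Using the chain rule: (f(g(x)))' = f'(g(x)) * g'(x)
First, find g(3):
g(3) = 1 * 3 - 3 = 0
Next, f'(u) = 5u^4
And g'(x) = 1
So f'(g(3)) * g'(3)
= 5 * 0^4 * 1
= 5 * 0 * 1
= 0

0


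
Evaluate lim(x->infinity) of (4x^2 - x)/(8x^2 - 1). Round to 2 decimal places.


For limits at infinity with equal-degree polynomials,
we compare leading coefficients.
Numerator leading term: 4x^2
Denominator leading term: 8x^2
Divide both by x^2:
lim = (4 - 1/x) / (8 - 1/x^2)
As x -> infinity, the 1/x and 1/x^2 terms vanish:
= 4/8 = 1/2 = 0.50

0.50


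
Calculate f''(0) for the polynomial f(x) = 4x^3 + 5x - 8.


First derivative:
f'(x) = 12x^2 + 5
Second derivative:
f''(x) = 24x
Substitute x = 0:
f''(0) = 24 * 0 + 0
= 0 + 0
= 0

0


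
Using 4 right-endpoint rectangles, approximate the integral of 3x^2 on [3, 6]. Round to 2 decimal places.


Right Riemann sum uses right endpoints of each subinterval.
Interval: [3, 6], n = 4
dx = (6 - 3) / 4 = 3/4
Right endpoints: [15/4, 9/2, 21/4, 6]
f values: [675/16, 243/4, 1323/16, 108]
Sum = dx * (sum of f values)
= 3/4 * 2349/8
= 7047/32 ≈ 220.22

220.22


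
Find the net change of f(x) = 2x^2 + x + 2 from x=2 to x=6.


Net change = f(b) - f(a)
f(x) = 2x^2 + x + 2
Compute f(6):
f(6) = 2 * 6^2 + 1 * 6 + 2
= 72 + 6 + 2
= 80
Compute f(2):
f(2) = 2 * 2^2 + 1 * 2 + 2
= 8 + 2 + 2
= 12
Net change = 80 - 12 = 68

68


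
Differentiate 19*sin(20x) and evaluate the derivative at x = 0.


Apply the chain rule to differentiate 19*sin(20x):
d/dx [19*sin(20x)]
= 19 * cos(20x) * d/dx(20x)
= 19 * 20 * cos(20x)
= 380 * cos(20x)
Evaluate at x = 0:
= 380 * cos(0)
= 380 * 1
= 380

380


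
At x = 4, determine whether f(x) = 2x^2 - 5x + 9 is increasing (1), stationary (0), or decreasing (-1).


Compute f'(x) to determine behavior:
f'(x) = 4x - 5
f'(4) = 4 * 4 - 5
= 16 - 5
= 11
Since f'(4) > 0, the function is increasing (1)

1


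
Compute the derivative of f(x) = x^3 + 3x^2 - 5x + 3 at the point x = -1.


Differentiate f(x) = x^3 + 3x^2 - 5x + 3 term by term:
f'(x) = 3x^2 + 6x - 5
Substitute x = -1:
f'(-1) = 3 * (-1)^2 + 6 * (-1) - 5
= 3 - 6 - 5
= -8

-8


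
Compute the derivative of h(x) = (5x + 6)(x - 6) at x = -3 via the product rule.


Let u(x) = 5x + 6 and v(x) = x - 6
u'(x) = 5
v'(x) = 1
Product rule: h'(x) = u'(x)*v(x) + u(x)*v'(x)
= 5 * (x - 6) + (5x + 6) * 1
At x = -3:
u(-3) = 5 * (-3) + 6 = -9
v(-3) = 1 * (-3) - 6 = -9
h'(-3) = 5 * (-9) + (-9) * 1
= -45 - 9
= -54

-54


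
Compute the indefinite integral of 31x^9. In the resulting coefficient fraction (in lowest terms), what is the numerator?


Apply the power rule for integration:
integral of ax^n dx = a/(n+1) * x^(n+1) + C
integral of 31x^9 dx
= 31/10 * x^10 + C
The coefficient in lowest terms is 31/10, and its numerator is 31

31


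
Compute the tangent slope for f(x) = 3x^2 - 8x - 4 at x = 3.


The slope of the tangent line equals f'(x) at the point.
f(x) = 3x^2 - 8x - 4
f'(x) = 6x - 8
At x = 3:
f'(3) = 6 * 3 - 8
= 18 - 8
= 10

10


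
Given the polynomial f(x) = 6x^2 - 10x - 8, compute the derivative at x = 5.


Differentiate term by term using power and sum rules:
f(x) = 6x^2 - 10x - 8
f'(x) = 12x - 10
Substitute x = 5:
f'(5) = 12 * 5 - 10
= 60 - 10
= 50

50


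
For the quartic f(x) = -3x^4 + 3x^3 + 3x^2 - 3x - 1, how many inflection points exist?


Inflection points occur where f''(x) = 0 and concavity changes.
f(x) = -3x^4 + 3x^3 + 3x^2 - 3x - 1
f'(x) = -12x^3 + 9x^2 + 6x - 3
f''(x) = -36x^2 + 18x + 6
This is a quadratic in x. Use the discriminant to count real roots.
Discriminant = (18)^2 - 4 * (-36) * 6
= 324 - (-864)
= 1188
Since discriminant > 0, f''(x) = 0 has 2 distinct real solutions.
A quadratic with two distinct real roots changes sign at each root, so concavity changes at both.
Number of inflection points: 2

2


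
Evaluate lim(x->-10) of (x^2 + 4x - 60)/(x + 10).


Direct substitution gives 0/0, so we factor the numerator.
Factor: (x^2 + 4x - 60) = (x + 10)(x - 6)
Cancel the common factor (x + 10):
(x^2 + 4x - 60)/(x + 10) = (x - 6)
Now substitute x = -10:
= (-10) - (6) = -16

-16


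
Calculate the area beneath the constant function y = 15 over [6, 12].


The area under a constant function y = 15 is a rectangle.
Width = 12 - 6 = 6
Height = 15
Area = width * height
= 6 * 15
= 90

90


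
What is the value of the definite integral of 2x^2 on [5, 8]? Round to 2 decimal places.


Find the antiderivative of 2x^2:
F(x) = 2/3 * x^3
Apply the Fundamental Theorem of Calculus:
F(8) - F(5)
= 2/3 * 8^3 - 2/3 * 5^3
= 2/3 * (512 - 125)
= 2/3 * 387
= 258 = 258.00

258.00


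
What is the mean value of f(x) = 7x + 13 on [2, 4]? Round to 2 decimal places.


Average value = 1/(b-a) * integral from a to b of f(x) dx
First compute the integral of 7x + 13:
F(x) = (7/2)x^2 + 13x
F(4) = 7/2 * 16 + 13 * 4 = 108
F(2) = 7/2 * 4 + 13 * 2 = 40
Integral = 108 - 40 = 68
Average = 68 / (4 - 2) = 68 / 2
= 34 = 34.00

34.00


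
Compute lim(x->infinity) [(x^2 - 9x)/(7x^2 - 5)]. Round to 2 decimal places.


For limits at infinity with equal-degree polynomials,
we compare leading coefficients.
Numerator leading term: x^2
Denominator leading term: 7x^2
Divide both by x^2:
lim = (1 - 9/x) / (7 - 5/x^2)
As x -> infinity, the 1/x and 1/x^2 terms vanish:
= 1/7 ≈ 0.14

0.14


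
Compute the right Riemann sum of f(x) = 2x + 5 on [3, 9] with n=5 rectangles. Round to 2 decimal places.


Right Riemann sum uses right endpoints of each subinterval.
Interval: [3, 9], n = 5
dx = (9 - 3) / 5 = 6/5
Right endpoints: [21/5, 27/5, 33/5, 39/5, 9]
f values: [67/5, 79/5, 91/5, 103/5, 23]
Sum = dx * (sum of f values)
= 6/5 * 91
= 546/5 = 109.20

109.20


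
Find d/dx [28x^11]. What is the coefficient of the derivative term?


We apply the power rule: d/dx [ax^n] = a*n * x^(n-1)
d/dx [28x^11]
= 28 * 11 * x^(11-1)
= 308x^10
The coefficient is 308

308


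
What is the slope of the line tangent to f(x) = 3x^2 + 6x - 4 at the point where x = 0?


The slope of the tangent line equals f'(x) at the point.
f(x) = 3x^2 + 6x - 4
f'(x) = 6x + 6
At x = 0:
f'(0) = 6 * 0 + 6
= 0 + 6
= 6

6


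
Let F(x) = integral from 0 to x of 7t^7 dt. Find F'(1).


By the Fundamental Theorem of Calculus (Part 1):
If F(x) = integral from 0 to x of f(t) dt, then F'(x) = f(x)
Here f(t) = 7t^7
So F'(x) = 7x^7
Evaluate at x = 1:
F'(1) = 7 * 1^7
= 7 * 1
= 7

7


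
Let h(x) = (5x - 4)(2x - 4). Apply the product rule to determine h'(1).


Let u(x) = 5x - 4 and v(x) = 2x - 4
u'(x) = 5
v'(x) = 2
Product rule: h'(x) = u'(x)*v(x) + u(x)*v'(x)
= 5 * (2x - 4) + (5x - 4) * 2
At x = 1:
u(1) = 5 * 1 - 4 = 1
v(1) = 2 * 1 - 4 = -2
h'(1) = 5 * (-2) + 1 * 2
= -10 + 2
= -8

-8


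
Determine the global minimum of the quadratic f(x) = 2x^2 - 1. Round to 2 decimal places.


For a quadratic f(x) = ax^2 + bx + c with a > 0, the minimum is at the vertex.
Vertex x-coordinate: x = -b/(2a)
x = -(0) / (2 * 2)
x = 0/4 = 0
Substitute back to find the minimum value:
f(0) = 2 * 0^2 + 0 * 0 - 1
= 0 + 0 - 1
= -1 = -1.00

-1.00


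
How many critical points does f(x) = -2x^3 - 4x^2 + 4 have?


Find where f'(x) = 0:
f(x) = -2x^3 - 4x^2 + 4
f'(x) = -6x^2 - 8x
This is a quadratic in x. Use the discriminant to count real roots.
Discriminant = (-8)^2 - 4 * (-6) * 0
= 64 - 0
= 64
Since discriminant > 0, f'(x) = 0 has 2 real solutions.
Number of critical points: 2

2


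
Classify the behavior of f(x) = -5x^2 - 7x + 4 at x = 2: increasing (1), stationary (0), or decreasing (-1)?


Compute f'(x) to determine behavior:
f'(x) = -10x - 7
f'(2) = -10 * 2 - 7
= -20 - 7
= -27
Since f'(2) < 0, the function is decreasing (-1)

-1


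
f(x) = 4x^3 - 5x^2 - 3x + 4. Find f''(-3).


First derivative:
f'(x) = 12x^2 - 10x - 3
Second derivative:
f''(x) = 24x - 10
Substitute x = -3:
f''(-3) = 24 * (-3) - 10
= -72 - 10
= -82

-82


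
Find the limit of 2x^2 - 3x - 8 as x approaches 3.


Since polynomials are continuous, we use direct substitution.
lim(x->3) of 2x^2 - 3x - 8
= 2 * 3^2 - 3 * 3 - 8
= 18 - 9 - 8
= 1

1


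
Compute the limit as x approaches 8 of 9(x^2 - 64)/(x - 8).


Direct substitution gives 0/0, so we factor the numerator.
Factor: 9(x^2 - 64) = 9 * (x - 8)(x + 8)
Cancel the common factor (x - 8):
9(x^2 - 64)/(x - 8) = 9 * (x + 8)
Now substitute x = 8:
= 9 * (8 + 8) = 144

144


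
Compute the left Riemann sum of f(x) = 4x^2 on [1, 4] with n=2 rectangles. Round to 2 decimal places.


Left Riemann sum uses left endpoints of each subinterval.
Interval: [1, 4], n = 2
dx = (4 - 1) / 2 = 3/2
Left endpoints: [1, 5/2]
f values: [4, 25]
Sum = dx * (sum of f values)
= 3/2 * 29
= 87/2 = 43.50

43.50


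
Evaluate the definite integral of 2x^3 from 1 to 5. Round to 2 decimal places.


Find the antiderivative of 2x^3:
F(x) = 2/4 * x^4
Apply the Fundamental Theorem of Calculus:
F(5) - F(1)
= 2/4 * 5^4 - 2/4 * 1^4
= 2/4 * (625 - 1)
= 2/4 * 624
= 312 = 312.00

312.00


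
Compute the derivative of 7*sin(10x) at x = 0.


Apply the chain rule to differentiate 7*sin(10x):
d/dx [7*sin(10x)]
= 7 * cos(10x) * d/dx(10x)
= 7 * 10 * cos(10x)
= 70 * cos(10x)
Evaluate at x = 0:
= 70 * cos(0)
= 70 * 1
= 70

70


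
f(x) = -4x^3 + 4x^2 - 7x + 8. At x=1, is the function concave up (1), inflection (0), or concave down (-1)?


Concavity is determined by the sign of f''(x).
f(x) = -4x^3 + 4x^2 - 7x + 8
f'(x) = -12x^2 + 8x - 7
f''(x) = -24x + 8
f''(1) = -24 * 1 + 8
= -24 + 8
= -16
Since f''(1) < 0, the function is concave down (-1)

-1


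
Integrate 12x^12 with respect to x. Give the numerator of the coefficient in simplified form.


Apply the power rule for integration:
integral of ax^n dx = a/(n+1) * x^(n+1) + C
integral of 12x^12 dx
= 12/13 * x^13 + C
The coefficient in lowest terms is 12/13, and its numerator is 12

12


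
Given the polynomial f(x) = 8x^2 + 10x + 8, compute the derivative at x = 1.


Differentiate term by term using power and sum rules:
f(x) = 8x^2 + 10x + 8
f'(x) = 16x + 10
Substitute x = 1:
f'(1) = 16 * 1 + 10
= 16 + 10
= 26

26


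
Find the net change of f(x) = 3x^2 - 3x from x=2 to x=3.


Net change = f(b) - f(a)
f(x) = 3x^2 - 3x
Compute f(3):
f(3) = 3 * 3^2 - 3 * 3 + 0
= 27 - 9 + 0
= 18
Compute f(2):
f(2) = 3 * 2^2 - 3 * 2 + 0
= 12 - 6 + 0
= 6
Net change = 18 - 6 = 12

12


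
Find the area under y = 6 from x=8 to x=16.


The area under a constant function y = 6 is a rectangle.
Width = 16 - 8 = 8
Height = 6
Area = width * height
= 8 * 6
= 48

48


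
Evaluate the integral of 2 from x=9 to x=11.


The integral of a constant k over [a, b] equals k * (b - a).
integral from 9 to 11 of 2 dx
= 2 * (11 - 9)
= 2 * 2
= 4

4


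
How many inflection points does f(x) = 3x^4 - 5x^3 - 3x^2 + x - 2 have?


Inflection points occur where f''(x) = 0 and concavity changes.
f(x) = 3x^4 - 5x^3 - 3x^2 + x - 2
f'(x) = 12x^3 - 15x^2 - 6x + 1
f''(x) = 36x^2 - 30x - 6
This is a quadratic in x. Use the discriminant to count real roots.
Discriminant = (-30)^2 - 4 * 36 * (-6)
= 900 - (-864)
= 1764
Since discriminant > 0, f''(x) = 0 has 2 distinct real solutions.
A quadratic with two distinct real roots changes sign at each root, so concavity changes at both.
Number of inflection points: 2

2


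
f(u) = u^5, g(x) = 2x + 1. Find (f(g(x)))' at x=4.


Using the chain rule: (f(g(x)))' = f'(g(x)) * g'(x)
First, find g(4):
g(4) = 2 * 4 + 1 = 9
Next, f'(u) = 5u^4
And g'(x) = 2
So f'(g(4)) * g'(4)
= 5 * 9^4 * 2
= 5 * 6561 * 2
= 65610

65610


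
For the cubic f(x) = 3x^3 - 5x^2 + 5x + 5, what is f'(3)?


Differentiate f(x) = 3x^3 - 5x^2 + 5x + 5 term by term:
f'(x) = 9x^2 - 10x + 5
Substitute x = 3:
f'(3) = 9 * 3^2 - 10 * 3 + 5
= 81 - 30 + 5
= 56

56


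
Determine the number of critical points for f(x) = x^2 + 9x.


Find where f'(x) = 0:
f'(x) = 2x + 9
Set f'(x) = 0:
2x + 9 = 0
x = -9 / 2 = -9/2
This is a linear equation in x, so there is exactly one solution.
Number of critical points: 1

1


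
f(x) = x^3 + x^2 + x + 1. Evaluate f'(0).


Differentiate f(x) = x^3 + x^2 + x + 1 term by term:
f'(x) = 3x^2 + 2x + 1
Substitute x = 0:
f'(0) = 3 * 0^2 + 2 * 0 + 1
= 0 + 0 + 1
= 1

1


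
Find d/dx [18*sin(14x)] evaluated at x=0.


Apply the chain rule to differentiate 18*sin(14x):
d/dx [18*sin(14x)]
= 18 * cos(14x) * d/dx(14x)
= 18 * 14 * cos(14x)
= 252 * cos(14x)
Evaluate at x = 0:
= 252 * cos(0)
= 252 * 1
= 252

252


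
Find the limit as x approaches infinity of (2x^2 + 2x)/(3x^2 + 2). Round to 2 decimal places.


For limits at infinity with equal-degree polynomials,
we compare leading coefficients.
Numerator leading term: 2x^2
Denominator leading term: 3x^2
Divide both by x^2:
lim = (2 + 2/x) / (3 + 2/x^2)
As x -> infinity, the 1/x and 1/x^2 terms vanish:
= 2/3 ≈ 0.67

0.67


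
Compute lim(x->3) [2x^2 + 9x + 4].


Since polynomials are continuous, we use direct substitution.
lim(x->3) of 2x^2 + 9x + 4
= 2 * 3^2 + 9 * 3 + 4
= 18 + 27 + 4
= 49

49


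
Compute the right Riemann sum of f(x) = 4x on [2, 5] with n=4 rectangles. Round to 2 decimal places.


Right Riemann sum uses right endpoints of each subinterval.
Interval: [2, 5], n = 4
dx = (5 - 2) / 4 = 3/4
Right endpoints: [11/4, 7/2, 17/4, 5]
f values: [11, 14, 17, 20]
Sum = dx * (sum of f values)
= 3/4 * 62
= 93/2 = 46.50

46.50


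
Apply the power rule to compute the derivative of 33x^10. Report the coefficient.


We apply the power rule: d/dx [ax^n] = a*n * x^(n-1)
d/dx [33x^10]
= 33 * 10 * x^(10-1)
= 330x^9
The coefficient is 330

330


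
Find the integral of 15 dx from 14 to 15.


The integral of a constant k over [a, b] equals k * (b - a).
integral from 14 to 15 of 15 dx
= 15 * (15 - 14)
= 15 * 1
= 15

15


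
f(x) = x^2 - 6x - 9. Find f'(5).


Differentiate term by term using power and sum rules:
f(x) = x^2 - 6x - 9
f'(x) = 2x - 6
Substitute x = 5:
f'(5) = 2 * 5 - 6
= 10 - 6
= 4

4


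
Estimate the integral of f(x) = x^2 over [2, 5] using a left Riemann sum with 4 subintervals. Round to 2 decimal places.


Left Riemann sum uses left endpoints of each subinterval.
Interval: [2, 5], n = 4
dx = (5 - 2) / 4 = 3/4
Left endpoints: [2, 11/4, 7/2, 17/4]
f values: [4, 121/16, 49/4, 289/16]
Sum = dx * (sum of f values)
= 3/4 * 335/8
= 1005/32 ≈ 31.41

31.41


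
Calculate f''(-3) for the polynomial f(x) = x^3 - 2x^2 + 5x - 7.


First derivative:
f'(x) = 3x^2 - 4x + 5
Second derivative:
f''(x) = 6x - 4
Substitute x = -3:
f''(-3) = 6 * (-3) - 4
= -18 - 4
= -22

-22


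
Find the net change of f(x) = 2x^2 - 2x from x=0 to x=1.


Net change = f(b) - f(a)
f(x) = 2x^2 - 2x
Compute f(1):
f(1) = 2 * 1^2 - 2 * 1 + 0
= 2 - 2 + 0
= 0
Compute f(0):
f(0) = 2 * 0^2 - 2 * 0 + 0
= 0 + 0 + 0
= 0
Net change = 0 - 0 = 0

0


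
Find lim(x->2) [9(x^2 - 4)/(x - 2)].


Direct substitution gives 0/0, so we factor the numerator.
Factor: 9(x^2 - 4) = 9 * (x - 2)(x + 2)
Cancel the common factor (x - 2):
9(x^2 - 4)/(x - 2) = 9 * (x + 2)
Now substitute x = 2:
= 9 * (2 + 2) = 36

36


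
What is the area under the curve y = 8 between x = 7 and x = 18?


The area under a constant function y = 8 is a rectangle.
Width = 18 - 7 = 11
Height = 8
Area = width * height
= 11 * 8
= 88

88


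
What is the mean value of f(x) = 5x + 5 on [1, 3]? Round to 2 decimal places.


Average value = 1/(b-a) * integral from a to b of f(x) dx
First compute the integral of 5x + 5:
F(x) = (5/2)x^2 + 5x
F(3) = 5/2 * 9 + 5 * 3 = 75/2
F(1) = 5/2 * 1 + 5 * 1 = 15/2
Integral = 75/2 - 15/2 = 30
Average = 30 / (3 - 1) = 30 / 2
= 15 = 15.00

15.00


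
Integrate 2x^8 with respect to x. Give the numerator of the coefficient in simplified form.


Apply the power rule for integration:
integral of ax^n dx = a/(n+1) * x^(n+1) + C
integral of 2x^8 dx
= 2/9 * x^9 + C
The coefficient in lowest terms is 2/9, and its numerator is 2

2


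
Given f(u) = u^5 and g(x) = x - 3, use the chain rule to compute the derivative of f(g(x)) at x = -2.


Using the chain rule: (f(g(x)))' = f'(g(x)) * g'(x)
First, find g(-2):
g(-2) = 1 * (-2) - 3 = -5
Next, f'(u) = 5u^4
And g'(x) = 1
So f'(g(-2)) * g'(-2)
= 5 * (-5)^4 * 1
= 5 * 625 * 1
= 3125

3125


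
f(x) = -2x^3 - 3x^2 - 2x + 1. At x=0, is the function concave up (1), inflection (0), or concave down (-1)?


Concavity is determined by the sign of f''(x).
f(x) = -2x^3 - 3x^2 - 2x + 1
f'(x) = -6x^2 - 6x - 2
f''(x) = -12x - 6
f''(0) = -12 * 0 - 6
= 0 - 6
= -6
Since f''(0) < 0, the function is concave down (-1)

-1


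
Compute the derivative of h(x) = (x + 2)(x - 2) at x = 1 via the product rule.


Let u(x) = x + 2 and v(x) = x - 2
u'(x) = 1
v'(x) = 1
Product rule: h'(x) = u'(x)*v(x) + u(x)*v'(x)
= 1 * (x - 2) + (x + 2) * 1
At x = 1:
u(1) = 1 * 1 + 2 = 3
v(1) = 1 * 1 - 2 = -1
h'(1) = 1 * (-1) + 3 * 1
= -1 + 3
= 2

2


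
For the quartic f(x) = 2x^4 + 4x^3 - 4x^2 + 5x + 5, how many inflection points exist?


Inflection points occur where f''(x) = 0 and concavity changes.
f(x) = 2x^4 + 4x^3 - 4x^2 + 5x + 5
f'(x) = 8x^3 + 12x^2 - 8x + 5
f''(x) = 24x^2 + 24x - 8
This is a quadratic in x. Use the discriminant to count real roots.
Discriminant = (24)^2 - 4 * 24 * (-8)
= 576 - (-768)
= 1344
Since discriminant > 0, f''(x) = 0 has 2 distinct real solutions.
A quadratic with two distinct real roots changes sign at each root, so concavity changes at both.
Number of inflection points: 2

2


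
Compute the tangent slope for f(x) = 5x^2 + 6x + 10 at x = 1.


The slope of the tangent line equals f'(x) at the point.
f(x) = 5x^2 + 6x + 10
f'(x) = 10x + 6
At x = 1:
f'(1) = 10 * 1 + 6
= 10 + 6
= 16

16


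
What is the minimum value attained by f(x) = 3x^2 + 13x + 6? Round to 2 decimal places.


For a quadratic f(x) = ax^2 + bx + c with a > 0, the minimum is at the vertex.
Vertex x-coordinate: x = -b/(2a)
x = -(13) / (2 * 3)
x = -13/6
Substitute back to find the minimum value:
f(-13/6) = 3 * (-13/6)^2 + 13 * (-13/6) + 6
= 169/12 - 169/6 + 6
= -97/12 ≈ -8.08

-8.08


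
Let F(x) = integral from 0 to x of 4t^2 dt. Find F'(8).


By the Fundamental Theorem of Calculus (Part 1):
If F(x) = integral from 0 to x of f(t) dt, then F'(x) = f(x)
Here f(t) = 4t^2
So F'(x) = 4x^2
Evaluate at x = 8:
F'(8) = 4 * 8^2
= 4 * 64
= 256

256


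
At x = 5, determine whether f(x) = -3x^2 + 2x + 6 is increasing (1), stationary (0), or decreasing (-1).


Compute f'(x) to determine behavior:
f'(x) = -6x + 2
f'(5) = -6 * 5 + 2
= -30 + 2
= -28
Since f'(5) < 0, the function is decreasing (-1)

-1


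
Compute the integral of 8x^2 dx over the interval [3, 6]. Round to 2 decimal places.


Find the antiderivative of 8x^2:
F(x) = 8/3 * x^3
Apply the Fundamental Theorem of Calculus:
F(6) - F(3)
= 8/3 * 6^3 - 8/3 * 3^3
= 8/3 * (216 - 27)
= 8/3 * 189
= 504 = 504.00

504.00


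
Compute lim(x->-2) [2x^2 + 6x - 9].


Since polynomials are continuous, we use direct substitution.
lim(x->-2) of 2x^2 + 6x - 9
= 2 * (-2)^2 + 6 * (-2) - 9
= 8 - 12 - 9
= -13

-13


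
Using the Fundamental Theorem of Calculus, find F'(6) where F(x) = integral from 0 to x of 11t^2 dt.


By the Fundamental Theorem of Calculus (Part 1):
If F(x) = integral from 0 to x of f(t) dt, then F'(x) = f(x)
Here f(t) = 11t^2
So F'(x) = 11x^2
Evaluate at x = 6:
F'(6) = 11 * 6^2
= 11 * 36
= 396

396


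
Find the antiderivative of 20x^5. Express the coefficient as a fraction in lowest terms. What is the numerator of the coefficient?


Apply the power rule for integration:
integral of ax^n dx = a/(n+1) * x^(n+1) + C
integral of 20x^5 dx
= 20/6 * x^6 + C
= 10/3 * x^6 + C
The coefficient in lowest terms is 10/3, and its numerator is 10

10


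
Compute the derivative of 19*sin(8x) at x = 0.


Apply the chain rule to differentiate 19*sin(8x):
d/dx [19*sin(8x)]
= 19 * cos(8x) * d/dx(8x)
= 19 * 8 * cos(8x)
= 152 * cos(8x)
Evaluate at x = 0:
= 152 * cos(0)
= 152 * 1
= 152

152


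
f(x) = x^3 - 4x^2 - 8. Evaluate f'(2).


Differentiate f(x) = x^3 - 4x^2 - 8 term by term:
f'(x) = 3x^2 - 8x
Substitute x = 2:
f'(2) = 3 * 2^2 - 8 * 2 + 0
= 12 - 16 + 0
= -4

-4


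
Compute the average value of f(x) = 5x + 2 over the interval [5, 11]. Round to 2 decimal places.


Average value = 1/(b-a) * integral from a to b of f(x) dx
First compute the integral of 5x + 2:
F(x) = (5/2)x^2 + 2x
F(11) = 5/2 * 121 + 2 * 11 = 649/2
F(5) = 5/2 * 25 + 2 * 5 = 145/2
Integral = 649/2 - 145/2 = 252
Average = 252 / (11 - 5) = 252 / 6
= 42 = 42.00

42.00


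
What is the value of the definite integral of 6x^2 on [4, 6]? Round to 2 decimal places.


Find the antiderivative of 6x^2:
F(x) = 6/3 * x^3
Apply the Fundamental Theorem of Calculus:
F(6) - F(4)
= 6/3 * 6^3 - 6/3 * 4^3
= 6/3 * (216 - 64)
= 6/3 * 152
= 304 = 304.00

304.00


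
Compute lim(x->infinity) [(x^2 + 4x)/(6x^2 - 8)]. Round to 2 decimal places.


For limits at infinity with equal-degree polynomials,
we compare leading coefficients.
Numerator leading term: x^2
Denominator leading term: 6x^2
Divide both by x^2:
lim = (1 + 4/x) / (6 - 8/x^2)
As x -> infinity, the 1/x and 1/x^2 terms vanish:
= 1/6 ≈ 0.17

0.17


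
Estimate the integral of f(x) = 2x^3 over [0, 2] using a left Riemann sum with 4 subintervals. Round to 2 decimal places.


Left Riemann sum uses left endpoints of each subinterval.
Interval: [0, 2], n = 4
dx = (2 - 0) / 4 = 1/2
Left endpoints: [0, 1/2, 1, 3/2]
f values: [0, 1/4, 2, 27/4]
Sum = dx * (sum of f values)
= 1/2 * 9
= 9/2 = 4.50

4.50


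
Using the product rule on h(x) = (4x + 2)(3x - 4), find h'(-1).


Let u(x) = 4x + 2 and v(x) = 3x - 4
u'(x) = 4
v'(x) = 3
Product rule: h'(x) = u'(x)*v(x) + u(x)*v'(x)
= 4 * (3x - 4) + (4x + 2) * 3
At x = -1:
u(-1) = 4 * (-1) + 2 = -2
v(-1) = 3 * (-1) - 4 = -7
h'(-1) = 4 * (-7) + (-2) * 3
= -28 - 6
= -34

-34


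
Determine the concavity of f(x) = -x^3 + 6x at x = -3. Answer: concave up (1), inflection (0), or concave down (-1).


Concavity is determined by the sign of f''(x).
f(x) = -x^3 + 6x
f'(x) = -3x^2 + 6
f''(x) = -6x
f''(-3) = -6 * (-3) + 0
= 18 + 0
= 18
Since f''(-3) > 0, the function is concave up (1)

1


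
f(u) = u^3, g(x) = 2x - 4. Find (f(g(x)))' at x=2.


Using the chain rule: (f(g(x)))' = f'(g(x)) * g'(x)
First, find g(2):
g(2) = 2 * 2 - 4 = 0
Next, f'(u) = 3u^2
And g'(x) = 2
So f'(g(2)) * g'(2)
= 3 * 0^2 * 2
= 3 * 0 * 2
= 0

0


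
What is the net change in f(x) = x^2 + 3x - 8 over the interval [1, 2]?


Net change = f(b) - f(a)
f(x) = x^2 + 3x - 8
Compute f(2):
f(2) = 1 * 2^2 + 3 * 2 - 8
= 4 + 6 - 8
= 2
Compute f(1):
f(1) = 1 * 1^2 + 3 * 1 - 8
= 1 + 3 - 8
= -4
Net change = 2 - (-4) = 6

6


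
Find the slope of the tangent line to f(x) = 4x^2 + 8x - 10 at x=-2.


The slope of the tangent line equals f'(x) at the point.
f(x) = 4x^2 + 8x - 10
f'(x) = 8x + 8
At x = -2:
f'(-2) = 8 * (-2) + 8
= -16 + 8
= -8

-8
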